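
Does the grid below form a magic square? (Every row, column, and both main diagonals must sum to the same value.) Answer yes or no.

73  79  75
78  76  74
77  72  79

No — row 2 sums to 228 but row 1 sums to 227.

Row 1: 73 + 79 + 75 = 227.
Row 2: 78 + 76 + 74 = 228.
Row 3: 77 + 72 + 79 = 228.
Column 1: 73 + 78 + 77 = 228.
Column 2: 79 + 76 + 72 = 227.
Column 3: 75 + 74 + 79 = 228.
Main diagonal: 73 + 76 + 79 = 228.
Anti-diagonal: 75 + 76 + 77 = 228.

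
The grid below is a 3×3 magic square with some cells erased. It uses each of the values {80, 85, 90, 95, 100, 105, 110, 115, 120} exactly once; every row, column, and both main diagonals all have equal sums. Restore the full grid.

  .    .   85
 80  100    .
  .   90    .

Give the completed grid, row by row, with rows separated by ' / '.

105 110 85 / 80 100 120 / 115 90 95

The 9 entries sum to 900, so each line sums to 900/3 = 300.
From row 2, 300 − (80 + 100) gives (2,3) = 120.
From column 2, 300 − (100 + 90) gives (1,2) = 110.
From column 3, 300 − (85 + 120) gives (3,3) = 95.
Main diagonal must total 300; the given cells sum to 195, so (1,1) = 105.
Anti-diagonal must total 300; the given cells sum to 185, so (3,1) = 115.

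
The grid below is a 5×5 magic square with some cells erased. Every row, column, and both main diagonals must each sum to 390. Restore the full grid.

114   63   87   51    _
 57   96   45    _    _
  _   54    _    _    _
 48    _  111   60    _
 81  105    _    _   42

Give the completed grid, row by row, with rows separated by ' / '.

Row 1 needs 390; the known cells sum to 315, so (1,5) = 75.
Column 1 needs 390; the known cells sum to 300, so (3,1) = 90.
Column 2 needs 390; the known cells sum to 318, so (4,2) = 72.
Using main diagonal: 114 + 96 + 60 + 42 + ? → (3,3) = 390 − 312 = 78.
Anti-diagonal must total 390; the given cells sum to 306, so (2,4) = 84.
Using row 2: 57 + 96 + 45 + 84 + ? → (2,5) = 390 − 282 = 108.
The remaining cell in row 4 is (4,5) = 390 − 291 = 99.
Column 3 must total 390; the given cells sum to 321, so (5,3) = 69.
Column 5 needs 390; the known cells sum to 324, so (3,5) = 66.
Row 3: 90 + 54 + 78 + 66 + ? = 390, so (3,4) = 102.
From row 5, 390 − (81 + 105 + 69 + 42) gives (5,4) = 93.

114 63 87 51 75 / 57 96 45 84 108 / 90 54 78 102 66 / 48 72 111 60 99 / 81 105 69 93 42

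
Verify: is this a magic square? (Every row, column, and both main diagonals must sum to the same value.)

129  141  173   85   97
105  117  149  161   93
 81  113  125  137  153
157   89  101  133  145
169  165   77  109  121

No — column 3 sums to 625 but column 5 sums to 609.

Row 1: 129 + 141 + 173 + 85 + 97 = 625.
Row 2: 105 + 117 + 149 + 161 + 93 = 625.
Row 3: 81 + 113 + 125 + 137 + 153 = 609.
Row 4: 157 + 89 + 101 + 133 + 145 = 625.
Row 5: 169 + 165 + 77 + 109 + 121 = 641.
Column 1: 129 + 105 + 81 + 157 + 169 = 641.
Column 2: 141 + 117 + 113 + 89 + 165 = 625.
Column 3: 173 + 149 + 125 + 101 + 77 = 625.
Column 4: 85 + 161 + 137 + 133 + 109 = 625.
Column 5: 97 + 93 + 153 + 145 + 121 = 609.
Main diagonal: 129 + 117 + 125 + 133 + 121 = 625.
Anti-diagonal: 97 + 161 + 125 + 89 + 169 = 641.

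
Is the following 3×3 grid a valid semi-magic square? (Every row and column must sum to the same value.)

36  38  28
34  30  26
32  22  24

Row 1: 36 + 38 + 28 = 102.
Row 2: 34 + 30 + 26 = 90.
Row 3: 32 + 22 + 24 = 78.
Column 1: 36 + 34 + 32 = 102.
Column 2: 38 + 30 + 22 = 90.
Column 3: 28 + 26 + 24 = 78.

No — column 1 sums to 102 but column 2 sums to 90.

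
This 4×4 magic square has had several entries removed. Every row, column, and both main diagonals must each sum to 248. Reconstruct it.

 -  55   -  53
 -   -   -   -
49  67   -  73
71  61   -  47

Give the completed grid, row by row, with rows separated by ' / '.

From row 3, 248 − (49 + 67 + 73) gives (3,3) = 59.
Row 4 needs 248; the known cells sum to 179, so (4,3) = 69.
From column 2, 248 − (55 + 67 + 61) gives (2,2) = 65.
Column 4: 53 + 73 + 47 + ? = 248, so (2,4) = 75.
The remaining cell in main diagonal is (1,1) = 248 − 171 = 77.
Anti-diagonal needs 248; the known cells sum to 191, so (2,3) = 57.
The remaining cell in row 1 is (1,3) = 248 − 185 = 63.
Row 2: 65 + 57 + 75 + ? = 248, so (2,1) = 51.

77 55 63 53 / 51 65 57 75 / 49 67 59 73 / 71 61 69 47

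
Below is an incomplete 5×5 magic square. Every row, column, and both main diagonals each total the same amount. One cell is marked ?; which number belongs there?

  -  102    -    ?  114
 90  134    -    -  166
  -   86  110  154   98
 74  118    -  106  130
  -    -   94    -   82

70

Column 5 is complete and sums to 590; that is the magic constant.
The remaining cell in row 3 is (3,1) = 590 − 448 = 142.
Row 4 must total 590; the given cells sum to 428, so (4,3) = 162.
Column 2 must total 590; the given cells sum to 440, so (5,2) = 150.
Main diagonal must total 590; the given cells sum to 432, so (1,1) = 158.
Column 1: 158 + 90 + 142 + 74 + ? = 590, so (5,1) = 126.
Using anti-diagonal: 114 + 110 + 118 + 126 + ? → (2,4) = 590 − 468 = 122.
Using row 2: 90 + 134 + 122 + 166 + ? → (2,3) = 590 − 512 = 78.
Row 5 needs 590; the known cells sum to 452, so (5,4) = 138.
Column 3 needs 590; the known cells sum to 444, so (1,3) = 146.
Column 4 must total 590; the given cells sum to 520, so (1,4) = 70.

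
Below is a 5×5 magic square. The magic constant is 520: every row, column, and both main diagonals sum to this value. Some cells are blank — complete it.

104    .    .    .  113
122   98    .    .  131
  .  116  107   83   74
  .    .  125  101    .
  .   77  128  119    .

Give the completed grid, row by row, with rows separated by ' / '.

104 95 71 137 113 / 122 98 89 80 131 / 140 116 107 83 74 / 68 134 125 101 92 / 86 77 128 119 110

Row 3 must total 520; the given cells sum to 380, so (3,1) = 140.
Main diagonal must total 520; the given cells sum to 410, so (5,5) = 110.
From row 5, 520 − (77 + 128 + 119 + 110) gives (5,1) = 86.
Column 1: 104 + 122 + 140 + 86 + ? = 520, so (4,1) = 68.
Column 5 needs 520; the known cells sum to 428, so (4,5) = 92.
Row 4 needs 520; the known cells sum to 386, so (4,2) = 134.
Using column 2: 98 + 116 + 134 + 77 + ? → (1,2) = 520 − 425 = 95.
Anti-diagonal needs 520; the known cells sum to 440, so (2,4) = 80.
From row 2, 520 − (122 + 98 + 80 + 131) gives (2,3) = 89.
Column 3: 89 + 107 + 125 + 128 + ? = 520, so (1,3) = 71.
Column 4: 80 + 83 + 101 + 119 + ? = 520, so (1,4) = 137.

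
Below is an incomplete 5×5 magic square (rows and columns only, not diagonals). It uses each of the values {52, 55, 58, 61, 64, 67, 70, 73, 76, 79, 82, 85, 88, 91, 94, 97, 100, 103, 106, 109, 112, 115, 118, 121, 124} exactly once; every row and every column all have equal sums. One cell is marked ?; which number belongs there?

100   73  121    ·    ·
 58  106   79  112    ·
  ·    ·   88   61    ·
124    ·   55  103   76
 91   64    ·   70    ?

118

The 25 entries sum to 2200, so each line sums to 2200/5 = 440.
From row 2, 440 − (58 + 106 + 79 + 112) gives (2,5) = 85.
Row 4: 124 + 55 + 103 + 76 + ? = 440, so (4,2) = 82.
Column 1 needs 440; the known cells sum to 373, so (3,1) = 67.
Column 2 needs 440; the known cells sum to 325, so (3,2) = 115.
Column 3 must total 440; the given cells sum to 343, so (5,3) = 97.
Column 4 needs 440; the known cells sum to 346, so (1,4) = 94.
Using row 1: 100 + 73 + 121 + 94 + ? → (1,5) = 440 − 388 = 52.
Row 3 needs 440; the known cells sum to 331, so (3,5) = 109.
Row 5 must total 440; the given cells sum to 322, so (5,5) = 118.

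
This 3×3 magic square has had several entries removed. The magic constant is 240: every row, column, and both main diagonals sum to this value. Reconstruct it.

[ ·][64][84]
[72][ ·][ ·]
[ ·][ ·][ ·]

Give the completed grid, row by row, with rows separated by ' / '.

Row 1 must total 240; the given cells sum to 148, so (1,1) = 92.
Column 1 needs 240; the known cells sum to 164, so (3,1) = 76.
The remaining cell in anti-diagonal is (2,2) = 240 − 160 = 80.
Row 2 needs 240; the known cells sum to 152, so (2,3) = 88.
From column 2, 240 − (64 + 80) gives (3,2) = 96.
Column 3: 84 + 88 + ? = 240, so (3,3) = 68.

92 64 84 / 72 80 88 / 76 96 68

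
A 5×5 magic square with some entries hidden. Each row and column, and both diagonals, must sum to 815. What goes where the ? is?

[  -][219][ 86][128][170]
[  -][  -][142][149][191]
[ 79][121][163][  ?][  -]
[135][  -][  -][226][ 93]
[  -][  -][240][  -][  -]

From row 1, 815 − (219 + 86 + 128 + 170) gives (1,1) = 212.
From column 3, 815 − (86 + 142 + 163 + 240) gives (4,3) = 184.
Row 4 must total 815; the given cells sum to 638, so (4,2) = 177.
The remaining cell in anti-diagonal is (5,1) = 815 − 659 = 156.
Column 1 needs 815; the known cells sum to 582, so (2,1) = 233.
Using row 2: 233 + 142 + 149 + 191 + ? → (2,2) = 815 − 715 = 100.
Column 2: 219 + 100 + 121 + 177 + ? = 815, so (5,2) = 198.
The remaining cell in main diagonal is (5,5) = 815 − 701 = 114.
Row 5: 156 + 198 + 240 + 114 + ? = 815, so (5,4) = 107.
Column 4 must total 815; the given cells sum to 610, so (3,4) = 205.

205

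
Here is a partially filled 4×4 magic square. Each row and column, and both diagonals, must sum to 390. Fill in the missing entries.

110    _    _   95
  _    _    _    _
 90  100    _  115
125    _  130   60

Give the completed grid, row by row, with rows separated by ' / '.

From row 3, 390 − (90 + 100 + 115) gives (3,3) = 85.
Using row 4: 125 + 130 + 60 + ? → (4,2) = 390 − 315 = 75.
Using column 1: 110 + 90 + 125 + ? → (2,1) = 390 − 325 = 65.
Using column 4: 95 + 115 + 60 + ? → (2,4) = 390 − 270 = 120.
Main diagonal must total 390; the given cells sum to 255, so (2,2) = 135.
Using anti-diagonal: 95 + 100 + 125 + ? → (2,3) = 390 − 320 = 70.
Column 2: 135 + 100 + 75 + ? = 390, so (1,2) = 80.
Column 3 must total 390; the given cells sum to 285, so (1,3) = 105.

110 80 105 95 / 65 135 70 120 / 90 100 85 115 / 125 75 130 60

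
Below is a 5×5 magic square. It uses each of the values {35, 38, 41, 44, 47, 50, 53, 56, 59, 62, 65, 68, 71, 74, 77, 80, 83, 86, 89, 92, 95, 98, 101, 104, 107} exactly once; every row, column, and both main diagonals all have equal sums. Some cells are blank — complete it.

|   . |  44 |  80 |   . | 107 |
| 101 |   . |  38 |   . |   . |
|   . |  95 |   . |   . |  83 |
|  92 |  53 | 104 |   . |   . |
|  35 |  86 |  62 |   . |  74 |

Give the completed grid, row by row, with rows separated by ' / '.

The 25 entries sum to 1775, so each line sums to 1775/5 = 355.
Row 5 must total 355; the given cells sum to 257, so (5,4) = 98.
Column 2 must total 355; the given cells sum to 278, so (2,2) = 77.
From column 3, 355 − (80 + 38 + 104 + 62) gives (3,3) = 71.
Anti-diagonal needs 355; the known cells sum to 266, so (2,4) = 89.
The remaining cell in row 2 is (2,5) = 355 − 305 = 50.
Column 5 needs 355; the known cells sum to 314, so (4,5) = 41.
Row 4 needs 355; the known cells sum to 290, so (4,4) = 65.
Using main diagonal: 77 + 71 + 65 + 74 + ? → (1,1) = 355 − 287 = 68.
The remaining cell in row 1 is (1,4) = 355 − 299 = 56.
Column 1: 68 + 101 + 92 + 35 + ? = 355, so (3,1) = 59.
Column 4 must total 355; the given cells sum to 308, so (3,4) = 47.

68 44 80 56 107 / 101 77 38 89 50 / 59 95 71 47 83 / 92 53 104 65 41 / 35 86 62 98 74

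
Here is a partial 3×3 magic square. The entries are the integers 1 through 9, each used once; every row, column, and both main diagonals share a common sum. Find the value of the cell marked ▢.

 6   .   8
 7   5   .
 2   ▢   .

9

The entries are 1 through 9, which sum to 45, so each line sums to 45/3 = 15.
Using row 1: 6 + 8 + ? → (1,2) = 15 − 14 = 1.
Using row 2: 7 + 5 + ? → (2,3) = 15 − 12 = 3.
The remaining cell in column 2 is (3,2) = 15 − 6 = 9.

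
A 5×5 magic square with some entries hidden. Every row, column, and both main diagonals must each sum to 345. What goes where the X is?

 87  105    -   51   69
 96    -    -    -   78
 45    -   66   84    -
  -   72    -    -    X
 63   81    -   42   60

Using row 1: 87 + 105 + 51 + 69 + ? → (1,3) = 345 − 312 = 33.
Row 5: 63 + 81 + 42 + 60 + ? = 345, so (5,3) = 99.
Using column 1: 87 + 96 + 45 + 63 + ? → (4,1) = 345 − 291 = 54.
Anti-diagonal: 69 + 66 + 72 + 63 + ? = 345, so (2,4) = 75.
The remaining cell in column 4 is (4,4) = 345 − 252 = 93.
From main diagonal, 345 − (87 + 66 + 93 + 60) gives (2,2) = 39.
Row 2: 96 + 39 + 75 + 78 + ? = 345, so (2,3) = 57.
Column 2 needs 345; the known cells sum to 297, so (3,2) = 48.
The remaining cell in column 3 is (4,3) = 345 − 255 = 90.
The remaining cell in row 3 is (3,5) = 345 − 243 = 102.
Row 4 must total 345; the given cells sum to 309, so (4,5) = 36.

36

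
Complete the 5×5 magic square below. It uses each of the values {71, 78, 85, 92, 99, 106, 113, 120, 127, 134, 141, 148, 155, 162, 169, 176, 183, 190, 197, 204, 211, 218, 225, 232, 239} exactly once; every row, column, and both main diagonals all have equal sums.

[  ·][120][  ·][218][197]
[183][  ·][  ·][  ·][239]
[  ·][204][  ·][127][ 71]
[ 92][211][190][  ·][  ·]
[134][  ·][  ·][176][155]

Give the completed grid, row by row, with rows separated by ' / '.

141 120 99 218 197 / 183 162 106 85 239 / 225 204 148 127 71 / 92 211 190 169 113 / 134 78 232 176 155

The 25 entries sum to 3875, so each line sums to 3875/5 = 775.
Using column 5: 197 + 239 + 71 + 155 + ? → (4,5) = 775 − 662 = 113.
From row 4, 775 − (92 + 211 + 190 + 113) gives (4,4) = 169.
From column 4, 775 − (218 + 127 + 169 + 176) gives (2,4) = 85.
The remaining cell in anti-diagonal is (3,3) = 775 − 627 = 148.
The remaining cell in row 3 is (3,1) = 775 − 550 = 225.
Using column 1: 183 + 225 + 92 + 134 + ? → (1,1) = 775 − 634 = 141.
Main diagonal needs 775; the known cells sum to 613, so (2,2) = 162.
Row 1: 141 + 120 + 218 + 197 + ? = 775, so (1,3) = 99.
From row 2, 775 − (183 + 162 + 85 + 239) gives (2,3) = 106.
Column 2: 120 + 162 + 204 + 211 + ? = 775, so (5,2) = 78.
Column 3 needs 775; the known cells sum to 543, so (5,3) = 232.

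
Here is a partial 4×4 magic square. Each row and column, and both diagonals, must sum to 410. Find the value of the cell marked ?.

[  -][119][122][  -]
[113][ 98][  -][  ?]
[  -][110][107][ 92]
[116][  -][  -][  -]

From row 3, 410 − (110 + 107 + 92) gives (3,1) = 101.
The remaining cell in column 1 is (1,1) = 410 − 330 = 80.
Column 2 needs 410; the known cells sum to 327, so (4,2) = 83.
Using main diagonal: 80 + 98 + 107 + ? → (4,4) = 410 − 285 = 125.
From row 1, 410 − (80 + 119 + 122) gives (1,4) = 89.
Using row 4: 116 + 83 + 125 + ? → (4,3) = 410 − 324 = 86.
The remaining cell in column 3 is (2,3) = 410 − 315 = 95.
Using column 4: 89 + 92 + 125 + ? → (2,4) = 410 − 306 = 104.

104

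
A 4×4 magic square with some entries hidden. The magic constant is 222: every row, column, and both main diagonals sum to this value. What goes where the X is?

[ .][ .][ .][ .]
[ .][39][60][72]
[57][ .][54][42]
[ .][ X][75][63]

36

Row 2 needs 222; the known cells sum to 171, so (2,1) = 51.
Row 3 must total 222; the given cells sum to 153, so (3,2) = 69.
From column 3, 222 − (60 + 54 + 75) gives (1,3) = 33.
From column 4, 222 − (72 + 42 + 63) gives (1,4) = 45.
From main diagonal, 222 − (39 + 54 + 63) gives (1,1) = 66.
Using anti-diagonal: 45 + 60 + 69 + ? → (4,1) = 222 − 174 = 48.
Using row 1: 66 + 33 + 45 + ? → (1,2) = 222 − 144 = 78.
Using row 4: 48 + 75 + 63 + ? → (4,2) = 222 − 186 = 36.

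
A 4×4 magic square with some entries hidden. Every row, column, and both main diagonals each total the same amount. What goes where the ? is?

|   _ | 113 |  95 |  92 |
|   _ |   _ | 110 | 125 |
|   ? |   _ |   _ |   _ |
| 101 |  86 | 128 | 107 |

116

Row 4 is complete and sums to 422; that is the magic constant.
Using row 1: 113 + 95 + 92 + ? → (1,1) = 422 − 300 = 122.
Column 3 must total 422; the given cells sum to 333, so (3,3) = 89.
Column 4 needs 422; the known cells sum to 324, so (3,4) = 98.
Using main diagonal: 122 + 89 + 107 + ? → (2,2) = 422 − 318 = 104.
The remaining cell in anti-diagonal is (3,2) = 422 − 303 = 119.
The remaining cell in row 2 is (2,1) = 422 − 339 = 83.
Using row 3: 119 + 89 + 98 + ? → (3,1) = 422 − 306 = 116.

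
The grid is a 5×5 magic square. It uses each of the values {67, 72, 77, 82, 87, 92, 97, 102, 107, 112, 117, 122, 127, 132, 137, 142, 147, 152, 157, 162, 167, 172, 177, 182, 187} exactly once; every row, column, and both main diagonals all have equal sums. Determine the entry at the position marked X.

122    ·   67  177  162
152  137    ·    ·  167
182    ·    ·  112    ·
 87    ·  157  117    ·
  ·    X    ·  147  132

77

The 25 entries sum to 3175, so each line sums to 3175/5 = 635.
Row 1 needs 635; the known cells sum to 528, so (1,2) = 107.
Column 1 must total 635; the given cells sum to 543, so (5,1) = 92.
Column 4: 177 + 112 + 117 + 147 + ? = 635, so (2,4) = 82.
Main diagonal must total 635; the given cells sum to 508, so (3,3) = 127.
From anti-diagonal, 635 − (162 + 82 + 127 + 92) gives (4,2) = 172.
From row 2, 635 − (152 + 137 + 82 + 167) gives (2,3) = 97.
Using row 4: 87 + 172 + 157 + 117 + ? → (4,5) = 635 − 533 = 102.
The remaining cell in column 3 is (5,3) = 635 − 448 = 187.
From column 5, 635 − (162 + 167 + 102 + 132) gives (3,5) = 72.
From row 3, 635 − (182 + 127 + 112 + 72) gives (3,2) = 142.
The remaining cell in row 5 is (5,2) = 635 − 558 = 77.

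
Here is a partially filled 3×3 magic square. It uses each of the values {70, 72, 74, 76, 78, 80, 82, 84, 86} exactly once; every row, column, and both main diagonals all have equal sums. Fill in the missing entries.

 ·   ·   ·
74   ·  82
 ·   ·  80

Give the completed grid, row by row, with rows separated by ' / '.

76 86 72 / 74 78 82 / 84 70 80

The 9 entries sum to 702, so each line sums to 702/3 = 234.
The remaining cell in row 2 is (2,2) = 234 − 156 = 78.
Column 3 must total 234; the given cells sum to 162, so (1,3) = 72.
Main diagonal: 78 + 80 + ? = 234, so (1,1) = 76.
The remaining cell in anti-diagonal is (3,1) = 234 − 150 = 84.
Row 1 must total 234; the given cells sum to 148, so (1,2) = 86.
Row 3 needs 234; the known cells sum to 164, so (3,2) = 70.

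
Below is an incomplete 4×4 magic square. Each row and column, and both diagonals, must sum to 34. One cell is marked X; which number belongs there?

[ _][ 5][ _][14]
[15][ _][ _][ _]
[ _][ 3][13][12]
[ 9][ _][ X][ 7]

From row 3, 34 − (3 + 13 + 12) gives (3,1) = 6.
Using column 1: 15 + 6 + 9 + ? → (1,1) = 34 − 30 = 4.
The remaining cell in column 4 is (2,4) = 34 − 33 = 1.
Using main diagonal: 4 + 13 + 7 + ? → (2,2) = 34 − 24 = 10.
Anti-diagonal must total 34; the given cells sum to 26, so (2,3) = 8.
The remaining cell in row 1 is (1,3) = 34 − 23 = 11.
Using column 2: 5 + 10 + 3 + ? → (4,2) = 34 − 18 = 16.
Using column 3: 11 + 8 + 13 + ? → (4,3) = 34 − 32 = 2.

2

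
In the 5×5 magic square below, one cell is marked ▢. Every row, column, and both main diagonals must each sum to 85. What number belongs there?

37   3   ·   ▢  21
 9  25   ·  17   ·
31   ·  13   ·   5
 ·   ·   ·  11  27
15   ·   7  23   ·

Column 1 needs 85; the known cells sum to 92, so (4,1) = -7.
Main diagonal needs 85; the known cells sum to 86, so (5,5) = -1.
From anti-diagonal, 85 − (21 + 17 + 13 + 15) gives (4,2) = 19.
Using row 4: -7 + 19 + 11 + 27 + ? → (4,3) = 85 − 50 = 35.
Row 5: 15 + 7 + 23 + (-1) + ? = 85, so (5,2) = 41.
Column 2 must total 85; the given cells sum to 88, so (3,2) = -3.
Column 5 must total 85; the given cells sum to 52, so (2,5) = 33.
Row 2 must total 85; the given cells sum to 84, so (2,3) = 1.
Row 3 needs 85; the known cells sum to 46, so (3,4) = 39.
Column 3 must total 85; the given cells sum to 56, so (1,3) = 29.
The remaining cell in column 4 is (1,4) = 85 − 90 = -5.

-5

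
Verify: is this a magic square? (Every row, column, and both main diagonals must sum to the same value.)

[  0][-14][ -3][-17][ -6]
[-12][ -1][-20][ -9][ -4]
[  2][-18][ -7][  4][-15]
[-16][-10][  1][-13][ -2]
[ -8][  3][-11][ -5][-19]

No — column 5 sums to -46 but main diagonal sums to -40.

Row 1: 0 + (-14) + (-3) + (-17) + (-6) = -40.
Row 2: -12 + (-1) + (-20) + (-9) + (-4) = -46.
Row 3: 2 + (-18) + (-7) + 4 + (-15) = -34.
Row 4: -16 + (-10) + 1 + (-13) + (-2) = -40.
Row 5: -8 + 3 + (-11) + (-5) + (-19) = -40.
Column 1: 0 + (-12) + 2 + (-16) + (-8) = -34.
Column 2: -14 + (-1) + (-18) + (-10) + 3 = -40.
Column 3: -3 + (-20) + (-7) + 1 + (-11) = -40.
Column 4: -17 + (-9) + 4 + (-13) + (-5) = -40.
Column 5: -6 + (-4) + (-15) + (-2) + (-19) = -46.
Main diagonal: 0 + (-1) + (-7) + (-13) + (-19) = -40.
Anti-diagonal: -6 + (-9) + (-7) + (-10) + (-8) = -40.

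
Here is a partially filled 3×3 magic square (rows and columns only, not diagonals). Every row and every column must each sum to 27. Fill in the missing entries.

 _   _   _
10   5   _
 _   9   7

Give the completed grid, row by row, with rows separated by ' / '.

Using row 2: 10 + 5 + ? → (2,3) = 27 − 15 = 12.
Row 3 needs 27; the known cells sum to 16, so (3,1) = 11.
Using column 1: 10 + 11 + ? → (1,1) = 27 − 21 = 6.
Using column 2: 5 + 9 + ? → (1,2) = 27 − 14 = 13.
Column 3: 12 + 7 + ? = 27, so (1,3) = 8.

6 13 8 / 10 5 12 / 11 9 7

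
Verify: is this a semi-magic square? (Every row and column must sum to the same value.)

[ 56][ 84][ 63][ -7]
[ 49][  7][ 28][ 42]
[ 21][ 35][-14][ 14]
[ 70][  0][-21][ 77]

No — row 1 sums to 196 but row 4 sums to 126.

Row 1: 56 + 84 + 63 + (-7) = 196.
Row 2: 49 + 7 + 28 + 42 = 126.
Row 3: 21 + 35 + (-14) + 14 = 56.
Row 4: 70 + 0 + (-21) + 77 = 126.
Column 1: 56 + 49 + 21 + 70 = 196.
Column 2: 84 + 7 + 35 + 0 = 126.
Column 3: 63 + 28 + (-14) + (-21) = 56.
Column 4: -7 + 42 + 14 + 77 = 126.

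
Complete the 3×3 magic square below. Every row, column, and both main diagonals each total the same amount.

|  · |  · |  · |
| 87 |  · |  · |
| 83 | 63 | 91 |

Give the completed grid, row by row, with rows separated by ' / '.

67 95 75 / 87 79 71 / 83 63 91

Row 3 is already complete: 83 + 63 + 91 = 237, so that is the magic constant.
From column 1, 237 − (87 + 83) gives (1,1) = 67.
Using main diagonal: 67 + 91 + ? → (2,2) = 237 − 158 = 79.
Using anti-diagonal: 79 + 83 + ? → (1,3) = 237 − 162 = 75.
Row 1: 67 + 75 + ? = 237, so (1,2) = 95.
The remaining cell in row 2 is (2,3) = 237 − 166 = 71.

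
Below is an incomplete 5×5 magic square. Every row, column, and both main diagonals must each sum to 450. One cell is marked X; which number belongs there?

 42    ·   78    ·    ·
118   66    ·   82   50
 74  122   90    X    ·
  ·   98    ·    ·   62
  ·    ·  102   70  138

Row 2 needs 450; the known cells sum to 316, so (2,3) = 134.
Column 3 must total 450; the given cells sum to 404, so (4,3) = 46.
Main diagonal needs 450; the known cells sum to 336, so (4,4) = 114.
Row 4 needs 450; the known cells sum to 320, so (4,1) = 130.
The remaining cell in column 1 is (5,1) = 450 − 364 = 86.
The remaining cell in anti-diagonal is (1,5) = 450 − 356 = 94.
Row 5 needs 450; the known cells sum to 396, so (5,2) = 54.
Column 2 must total 450; the given cells sum to 340, so (1,2) = 110.
Using column 5: 94 + 50 + 62 + 138 + ? → (3,5) = 450 − 344 = 106.
Using row 1: 42 + 110 + 78 + 94 + ? → (1,4) = 450 − 324 = 126.
Using row 3: 74 + 122 + 90 + 106 + ? → (3,4) = 450 − 392 = 58.

58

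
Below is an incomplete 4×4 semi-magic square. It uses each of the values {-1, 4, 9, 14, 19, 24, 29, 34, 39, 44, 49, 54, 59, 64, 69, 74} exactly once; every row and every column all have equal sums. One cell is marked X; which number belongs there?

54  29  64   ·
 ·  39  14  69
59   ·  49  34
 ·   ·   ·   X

The 16 entries sum to 584, so each line sums to 584/4 = 146.
Row 1: 54 + 29 + 64 + ? = 146, so (1,4) = -1.
From row 2, 146 − (39 + 14 + 69) gives (2,1) = 24.
Using row 3: 59 + 49 + 34 + ? → (3,2) = 146 − 142 = 4.
Column 1 needs 146; the known cells sum to 137, so (4,1) = 9.
Column 2 must total 146; the given cells sum to 72, so (4,2) = 74.
The remaining cell in column 3 is (4,3) = 146 − 127 = 19.
Column 4: -1 + 69 + 34 + ? = 146, so (4,4) = 44.

44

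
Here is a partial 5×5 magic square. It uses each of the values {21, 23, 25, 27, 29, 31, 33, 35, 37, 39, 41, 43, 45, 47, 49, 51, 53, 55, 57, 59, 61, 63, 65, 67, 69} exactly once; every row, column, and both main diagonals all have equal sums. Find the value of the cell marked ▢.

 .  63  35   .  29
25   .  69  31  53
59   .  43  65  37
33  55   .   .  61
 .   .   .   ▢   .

The 25 entries sum to 1125, so each line sums to 1125/5 = 225.
The remaining cell in row 2 is (2,2) = 225 − 178 = 47.
Row 3: 59 + 43 + 65 + 37 + ? = 225, so (3,2) = 21.
Column 2 must total 225; the given cells sum to 186, so (5,2) = 39.
Using column 5: 29 + 53 + 37 + 61 + ? → (5,5) = 225 − 180 = 45.
Anti-diagonal: 29 + 31 + 43 + 55 + ? = 225, so (5,1) = 67.
Column 1 must total 225; the given cells sum to 184, so (1,1) = 41.
Using main diagonal: 41 + 47 + 43 + 45 + ? → (4,4) = 225 − 176 = 49.
Row 1: 41 + 63 + 35 + 29 + ? = 225, so (1,4) = 57.
From row 4, 225 − (33 + 55 + 49 + 61) gives (4,3) = 27.
Column 3: 35 + 69 + 43 + 27 + ? = 225, so (5,3) = 51.
Using column 4: 57 + 31 + 65 + 49 + ? → (5,4) = 225 − 202 = 23.

23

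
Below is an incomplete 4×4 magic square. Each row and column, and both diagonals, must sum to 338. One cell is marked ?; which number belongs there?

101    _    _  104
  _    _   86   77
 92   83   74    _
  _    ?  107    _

The remaining cell in row 3 is (3,4) = 338 − 249 = 89.
The remaining cell in column 3 is (1,3) = 338 − 267 = 71.
Using column 4: 104 + 77 + 89 + ? → (4,4) = 338 − 270 = 68.
The remaining cell in main diagonal is (2,2) = 338 − 243 = 95.
The remaining cell in anti-diagonal is (4,1) = 338 − 273 = 65.
Row 1 needs 338; the known cells sum to 276, so (1,2) = 62.
Using row 2: 95 + 86 + 77 + ? → (2,1) = 338 − 258 = 80.
The remaining cell in row 4 is (4,2) = 338 − 240 = 98.

98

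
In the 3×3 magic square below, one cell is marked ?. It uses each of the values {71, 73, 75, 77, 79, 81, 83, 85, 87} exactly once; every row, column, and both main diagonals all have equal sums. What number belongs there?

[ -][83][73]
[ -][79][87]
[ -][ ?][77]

The 9 entries sum to 711, so each line sums to 711/3 = 237.
From row 1, 237 − (83 + 73) gives (1,1) = 81.
Row 2: 79 + 87 + ? = 237, so (2,1) = 71.
The remaining cell in column 1 is (3,1) = 237 − 152 = 85.
Column 2 needs 237; the known cells sum to 162, so (3,2) = 75.

75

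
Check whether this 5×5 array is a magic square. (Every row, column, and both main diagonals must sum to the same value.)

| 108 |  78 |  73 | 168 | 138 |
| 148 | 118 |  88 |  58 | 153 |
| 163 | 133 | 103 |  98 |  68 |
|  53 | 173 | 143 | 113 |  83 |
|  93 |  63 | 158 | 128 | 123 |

Row 1: 108 + 78 + 73 + 168 + 138 = 565.
Row 2: 148 + 118 + 88 + 58 + 153 = 565.
Row 3: 163 + 133 + 103 + 98 + 68 = 565.
Row 4: 53 + 173 + 143 + 113 + 83 = 565.
Row 5: 93 + 63 + 158 + 128 + 123 = 565.
Column 1: 108 + 148 + 163 + 53 + 93 = 565.
Column 2: 78 + 118 + 133 + 173 + 63 = 565.
Column 3: 73 + 88 + 103 + 143 + 158 = 565.
Column 4: 168 + 58 + 98 + 113 + 128 = 565.
Column 5: 138 + 153 + 68 + 83 + 123 = 565.
Main diagonal: 108 + 118 + 103 + 113 + 123 = 565.
Anti-diagonal: 138 + 58 + 103 + 173 + 93 = 565.
All lines sum to 565.

Yes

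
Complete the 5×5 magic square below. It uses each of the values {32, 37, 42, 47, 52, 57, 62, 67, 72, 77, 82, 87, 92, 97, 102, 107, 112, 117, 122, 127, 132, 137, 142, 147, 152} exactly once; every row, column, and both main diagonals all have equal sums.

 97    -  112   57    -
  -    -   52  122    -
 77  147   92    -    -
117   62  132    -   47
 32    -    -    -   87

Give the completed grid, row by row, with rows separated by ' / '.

97 42 112 57 152 / 137 82 52 122 67 / 77 147 92 37 107 / 117 62 132 102 47 / 32 127 72 142 87

The 25 entries sum to 2300, so each line sums to 2300/5 = 460.
Row 4 must total 460; the given cells sum to 358, so (4,4) = 102.
From column 1, 460 − (97 + 77 + 117 + 32) gives (2,1) = 137.
Column 3 must total 460; the given cells sum to 388, so (5,3) = 72.
Main diagonal must total 460; the given cells sum to 378, so (2,2) = 82.
Anti-diagonal: 122 + 92 + 62 + 32 + ? = 460, so (1,5) = 152.
Row 1 needs 460; the known cells sum to 418, so (1,2) = 42.
From row 2, 460 − (137 + 82 + 52 + 122) gives (2,5) = 67.
The remaining cell in column 2 is (5,2) = 460 − 333 = 127.
The remaining cell in column 5 is (3,5) = 460 − 353 = 107.
The remaining cell in row 3 is (3,4) = 460 − 423 = 37.
Row 5: 32 + 127 + 72 + 87 + ? = 460, so (5,4) = 142.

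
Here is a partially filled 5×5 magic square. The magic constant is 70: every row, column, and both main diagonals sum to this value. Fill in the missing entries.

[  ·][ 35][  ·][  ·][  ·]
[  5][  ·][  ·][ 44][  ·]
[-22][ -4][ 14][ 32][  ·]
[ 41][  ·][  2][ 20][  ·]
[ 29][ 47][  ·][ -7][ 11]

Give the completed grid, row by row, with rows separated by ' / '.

17 35 38 -19 -1 / 5 8 26 44 -13 / -22 -4 14 32 50 / 41 -16 2 20 23 / 29 47 -10 -7 11

Using row 3: -22 + (-4) + 14 + 32 + ? → (3,5) = 70 − 20 = 50.
Row 5: 29 + 47 + (-7) + 11 + ? = 70, so (5,3) = -10.
Using column 1: 5 + (-22) + 41 + 29 + ? → (1,1) = 70 − 53 = 17.
Column 4 needs 70; the known cells sum to 89, so (1,4) = -19.
Main diagonal needs 70; the known cells sum to 62, so (2,2) = 8.
From column 2, 70 − (35 + 8 + (-4) + 47) gives (4,2) = -16.
Anti-diagonal needs 70; the known cells sum to 71, so (1,5) = -1.
Using row 1: 17 + 35 + (-19) + (-1) + ? → (1,3) = 70 − 32 = 38.
Row 4: 41 + (-16) + 2 + 20 + ? = 70, so (4,5) = 23.
From column 3, 70 − (38 + 14 + 2 + (-10)) gives (2,3) = 26.
Column 5 needs 70; the known cells sum to 83, so (2,5) = -13.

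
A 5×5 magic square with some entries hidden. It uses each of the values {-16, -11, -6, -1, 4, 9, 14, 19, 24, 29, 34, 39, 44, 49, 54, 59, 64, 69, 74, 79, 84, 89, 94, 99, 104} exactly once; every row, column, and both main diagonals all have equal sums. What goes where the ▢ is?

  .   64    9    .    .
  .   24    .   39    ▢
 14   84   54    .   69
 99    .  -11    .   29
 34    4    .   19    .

-16

The 25 entries sum to 1100, so each line sums to 1100/5 = 220.
Row 3: 14 + 84 + 54 + 69 + ? = 220, so (3,4) = -1.
Column 2: 64 + 24 + 84 + 4 + ? = 220, so (4,2) = 44.
Anti-diagonal must total 220; the given cells sum to 171, so (1,5) = 49.
From row 4, 220 − (99 + 44 + (-11) + 29) gives (4,4) = 59.
Column 4: 39 + (-1) + 59 + 19 + ? = 220, so (1,4) = 104.
The remaining cell in row 1 is (1,1) = 220 − 226 = -6.
The remaining cell in column 1 is (2,1) = 220 − 141 = 79.
The remaining cell in main diagonal is (5,5) = 220 − 131 = 89.
Row 5 must total 220; the given cells sum to 146, so (5,3) = 74.
Using column 3: 9 + 54 + (-11) + 74 + ? → (2,3) = 220 − 126 = 94.
Column 5: 49 + 69 + 29 + 89 + ? = 220, so (2,5) = -16.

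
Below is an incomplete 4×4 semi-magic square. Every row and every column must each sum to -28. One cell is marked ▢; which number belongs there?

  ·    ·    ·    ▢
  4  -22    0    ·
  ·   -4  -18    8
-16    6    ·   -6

Row 2 must total -28; the given cells sum to -18, so (2,4) = -10.
The remaining cell in row 3 is (3,1) = -28 − (-14) = -14.
Row 4 must total -28; the given cells sum to -16, so (4,3) = -12.
Using column 1: 4 + (-14) + (-16) + ? → (1,1) = -28 − (-26) = -2.
Column 2: -22 + (-4) + 6 + ? = -28, so (1,2) = -8.
From column 3, -28 − (0 + (-18) + (-12)) gives (1,3) = 2.
Using column 4: -10 + 8 + (-6) + ? → (1,4) = -28 − (-8) = -20.

-20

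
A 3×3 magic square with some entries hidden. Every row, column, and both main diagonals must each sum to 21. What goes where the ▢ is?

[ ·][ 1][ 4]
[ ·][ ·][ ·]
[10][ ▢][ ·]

13

The remaining cell in row 1 is (1,1) = 21 − 5 = 16.
The remaining cell in column 1 is (2,1) = 21 − 26 = -5.
Anti-diagonal needs 21; the known cells sum to 14, so (2,2) = 7.
Using row 2: -5 + 7 + ? → (2,3) = 21 − 2 = 19.
Using column 2: 1 + 7 + ? → (3,2) = 21 − 8 = 13.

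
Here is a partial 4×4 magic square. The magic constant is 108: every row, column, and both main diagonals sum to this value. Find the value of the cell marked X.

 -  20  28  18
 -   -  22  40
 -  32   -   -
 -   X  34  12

26

Row 1: 20 + 28 + 18 + ? = 108, so (1,1) = 42.
Column 3 must total 108; the given cells sum to 84, so (3,3) = 24.
Using column 4: 18 + 40 + 12 + ? → (3,4) = 108 − 70 = 38.
Main diagonal: 42 + 24 + 12 + ? = 108, so (2,2) = 30.
The remaining cell in anti-diagonal is (4,1) = 108 − 72 = 36.
Row 2 must total 108; the given cells sum to 92, so (2,1) = 16.
Row 3 needs 108; the known cells sum to 94, so (3,1) = 14.
Using row 4: 36 + 34 + 12 + ? → (4,2) = 108 − 82 = 26.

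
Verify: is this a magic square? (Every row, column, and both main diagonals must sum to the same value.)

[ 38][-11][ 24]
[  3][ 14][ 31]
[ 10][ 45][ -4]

No — column 3 sums to 51 but main diagonal sums to 48.

Row 1: 38 + (-11) + 24 = 51.
Row 2: 3 + 14 + 31 = 48.
Row 3: 10 + 45 + (-4) = 51.
Column 1: 38 + 3 + 10 = 51.
Column 2: -11 + 14 + 45 = 48.
Column 3: 24 + 31 + (-4) = 51.
Main diagonal: 38 + 14 + (-4) = 48.
Anti-diagonal: 24 + 14 + 10 = 48.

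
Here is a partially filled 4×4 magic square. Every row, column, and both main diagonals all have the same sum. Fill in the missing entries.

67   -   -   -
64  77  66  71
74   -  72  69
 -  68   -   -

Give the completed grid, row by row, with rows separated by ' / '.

67 70 65 76 / 64 77 66 71 / 74 63 72 69 / 73 68 75 62

Row 2 is already complete: 64 + 77 + 66 + 71 = 278, so that is the magic constant.
The remaining cell in row 3 is (3,2) = 278 − 215 = 63.
Column 1: 67 + 64 + 74 + ? = 278, so (4,1) = 73.
Column 2 must total 278; the given cells sum to 208, so (1,2) = 70.
Main diagonal: 67 + 77 + 72 + ? = 278, so (4,4) = 62.
Anti-diagonal needs 278; the known cells sum to 202, so (1,4) = 76.
Row 1 needs 278; the known cells sum to 213, so (1,3) = 65.
Row 4 needs 278; the known cells sum to 203, so (4,3) = 75.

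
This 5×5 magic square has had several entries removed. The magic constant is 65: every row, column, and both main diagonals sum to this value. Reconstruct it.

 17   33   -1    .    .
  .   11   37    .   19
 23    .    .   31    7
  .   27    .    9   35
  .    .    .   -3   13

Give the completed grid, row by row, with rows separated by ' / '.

Column 5 needs 65; the known cells sum to 74, so (1,5) = -9.
Main diagonal needs 65; the known cells sum to 50, so (3,3) = 15.
Row 1 must total 65; the given cells sum to 40, so (1,4) = 25.
Row 3 must total 65; the given cells sum to 76, so (3,2) = -11.
Column 2 must total 65; the given cells sum to 60, so (5,2) = 5.
Using column 4: 25 + 31 + 9 + (-3) + ? → (2,4) = 65 − 62 = 3.
Using anti-diagonal: -9 + 3 + 15 + 27 + ? → (5,1) = 65 − 36 = 29.
Using row 2: 11 + 37 + 3 + 19 + ? → (2,1) = 65 − 70 = -5.
Row 5 must total 65; the given cells sum to 44, so (5,3) = 21.
Using column 1: 17 + (-5) + 23 + 29 + ? → (4,1) = 65 − 64 = 1.
Column 3 needs 65; the known cells sum to 72, so (4,3) = -7.

17 33 -1 25 -9 / -5 11 37 3 19 / 23 -11 15 31 7 / 1 27 -7 9 35 / 29 5 21 -3 13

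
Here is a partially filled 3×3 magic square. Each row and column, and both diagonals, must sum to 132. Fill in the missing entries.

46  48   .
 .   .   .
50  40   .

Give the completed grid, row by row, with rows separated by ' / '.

Row 1: 46 + 48 + ? = 132, so (1,3) = 38.
From row 3, 132 − (50 + 40) gives (3,3) = 42.
The remaining cell in column 1 is (2,1) = 132 − 96 = 36.
Column 2 needs 132; the known cells sum to 88, so (2,2) = 44.
From column 3, 132 − (38 + 42) gives (2,3) = 52.

46 48 38 / 36 44 52 / 50 40 42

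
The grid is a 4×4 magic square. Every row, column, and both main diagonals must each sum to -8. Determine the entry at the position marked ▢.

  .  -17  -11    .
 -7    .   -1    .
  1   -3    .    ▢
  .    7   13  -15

Row 4: 7 + 13 + (-15) + ? = -8, so (4,1) = -13.
Column 1: -7 + 1 + (-13) + ? = -8, so (1,1) = 11.
Column 2: -17 + (-3) + 7 + ? = -8, so (2,2) = 5.
Column 3: -11 + (-1) + 13 + ? = -8, so (3,3) = -9.
Anti-diagonal needs -8; the known cells sum to -17, so (1,4) = 9.
From row 2, -8 − (-7 + 5 + (-1)) gives (2,4) = -5.
From row 3, -8 − (1 + (-3) + (-9)) gives (3,4) = 3.

3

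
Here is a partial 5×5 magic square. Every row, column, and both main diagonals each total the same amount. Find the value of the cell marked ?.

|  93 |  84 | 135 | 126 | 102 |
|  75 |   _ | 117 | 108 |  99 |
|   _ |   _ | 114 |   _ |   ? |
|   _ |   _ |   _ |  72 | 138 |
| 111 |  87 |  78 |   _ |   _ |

Row 1 is complete and sums to 540; that is the magic constant.
From row 2, 540 − (75 + 117 + 108 + 99) gives (2,2) = 141.
Column 3: 135 + 117 + 114 + 78 + ? = 540, so (4,3) = 96.
Using main diagonal: 93 + 141 + 114 + 72 + ? → (5,5) = 540 − 420 = 120.
Anti-diagonal must total 540; the given cells sum to 435, so (4,2) = 105.
The remaining cell in row 4 is (4,1) = 540 − 411 = 129.
Using row 5: 111 + 87 + 78 + 120 + ? → (5,4) = 540 − 396 = 144.
Column 1: 93 + 75 + 129 + 111 + ? = 540, so (3,1) = 132.
The remaining cell in column 2 is (3,2) = 540 − 417 = 123.
Column 4: 126 + 108 + 72 + 144 + ? = 540, so (3,4) = 90.
Using column 5: 102 + 99 + 138 + 120 + ? → (3,5) = 540 − 459 = 81.

81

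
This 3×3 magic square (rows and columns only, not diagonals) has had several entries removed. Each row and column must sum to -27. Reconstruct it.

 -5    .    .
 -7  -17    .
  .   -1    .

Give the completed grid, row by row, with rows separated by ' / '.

-5 -9 -13 / -7 -17 -3 / -15 -1 -11

Using row 2: -7 + (-17) + ? → (2,3) = -27 − (-24) = -3.
Column 1 must total -27; the given cells sum to -12, so (3,1) = -15.
The remaining cell in column 2 is (1,2) = -27 − (-18) = -9.
Row 1: -5 + (-9) + ? = -27, so (1,3) = -13.
Using row 3: -15 + (-1) + ? → (3,3) = -27 − (-16) = -11.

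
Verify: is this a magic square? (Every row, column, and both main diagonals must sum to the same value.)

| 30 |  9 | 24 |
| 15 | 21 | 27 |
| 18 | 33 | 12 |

Row 1: 30 + 9 + 24 = 63.
Row 2: 15 + 21 + 27 = 63.
Row 3: 18 + 33 + 12 = 63.
Column 1: 30 + 15 + 18 = 63.
Column 2: 9 + 21 + 33 = 63.
Column 3: 24 + 27 + 12 = 63.
Main diagonal: 30 + 21 + 12 = 63.
Anti-diagonal: 24 + 21 + 18 = 63.
All lines sum to 63.

Yes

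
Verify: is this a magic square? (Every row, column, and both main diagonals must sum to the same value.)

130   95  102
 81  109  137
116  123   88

Row 1: 130 + 95 + 102 = 327.
Row 2: 81 + 109 + 137 = 327.
Row 3: 116 + 123 + 88 = 327.
Column 1: 130 + 81 + 116 = 327.
Column 2: 95 + 109 + 123 = 327.
Column 3: 102 + 137 + 88 = 327.
Main diagonal: 130 + 109 + 88 = 327.
Anti-diagonal: 102 + 109 + 116 = 327.
All lines sum to 327.

Yes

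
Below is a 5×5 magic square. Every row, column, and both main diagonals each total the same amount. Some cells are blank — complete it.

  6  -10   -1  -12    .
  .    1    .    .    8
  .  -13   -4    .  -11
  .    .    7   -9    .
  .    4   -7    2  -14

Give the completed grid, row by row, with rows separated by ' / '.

Main diagonal is already complete: 6 + 1 + -4 + -9 + -14 = -20, so that is the magic constant.
From row 1, -20 − (6 + (-10) + (-1) + (-12)) gives (1,5) = -3.
From row 5, -20 − (4 + (-7) + 2 + (-14)) gives (5,1) = -5.
The remaining cell in column 2 is (4,2) = -20 − (-18) = -2.
Column 3 needs -20; the known cells sum to -5, so (2,3) = -15.
From column 5, -20 − (-3 + 8 + (-11) + (-14)) gives (4,5) = 0.
Anti-diagonal: -3 + (-4) + (-2) + (-5) + ? = -20, so (2,4) = -6.
Row 2: 1 + (-15) + (-6) + 8 + ? = -20, so (2,1) = -8.
Using row 4: -2 + 7 + (-9) + 0 + ? → (4,1) = -20 − (-4) = -16.
Using column 1: 6 + (-8) + (-16) + (-5) + ? → (3,1) = -20 − (-23) = 3.
Using column 4: -12 + (-6) + (-9) + 2 + ? → (3,4) = -20 − (-25) = 5.

6 -10 -1 -12 -3 / -8 1 -15 -6 8 / 3 -13 -4 5 -11 / -16 -2 7 -9 0 / -5 4 -7 2 -14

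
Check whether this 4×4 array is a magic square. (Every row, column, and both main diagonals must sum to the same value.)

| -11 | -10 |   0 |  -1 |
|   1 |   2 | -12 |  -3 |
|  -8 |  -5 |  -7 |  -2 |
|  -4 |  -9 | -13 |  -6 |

No — column 3 sums to -32 but row 3 sums to -22.

Row 1: -11 + (-10) + 0 + (-1) = -22.
Row 2: 1 + 2 + (-12) + (-3) = -12.
Row 3: -8 + (-5) + (-7) + (-2) = -22.
Row 4: -4 + (-9) + (-13) + (-6) = -32.
Column 1: -11 + 1 + (-8) + (-4) = -22.
Column 2: -10 + 2 + (-5) + (-9) = -22.
Column 3: 0 + (-12) + (-7) + (-13) = -32.
Column 4: -1 + (-3) + (-2) + (-6) = -12.
Main diagonal: -11 + 2 + (-7) + (-6) = -22.
Anti-diagonal: -1 + (-12) + (-5) + (-4) = -22.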